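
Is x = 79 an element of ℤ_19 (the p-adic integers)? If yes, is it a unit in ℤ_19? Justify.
x ∈ ℤ_19^× (unit); v_19(x) = 0

ℤ_19 = {x ∈ ℚ_19 : v_19(x) ≥ 0} and ℤ_19^× = {x ∈ ℤ_19 : v_19(x) = 0}. Here v_19(79) = v_19(num) − v_19(den) = 0; compare against these criteria.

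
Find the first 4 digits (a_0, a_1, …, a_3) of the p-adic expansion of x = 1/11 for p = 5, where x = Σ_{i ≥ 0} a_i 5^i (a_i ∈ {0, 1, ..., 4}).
(a_0, …, a_3) = (1, 3, 3, 2)

v_5(1/11) = 0 (numerator and denominator both coprime to 5), so x ∈ ℤ_5^×. Compute digits iteratively via a_i = x_i mod 5, x_{i+1} = (x_i − a_i)/5, with x_0 = x:
  x_0 = 1/11;  a_0 = 1;  x_1 = (x_0 − 1)/5 = -2/11
  x_1 = -2/11;  a_1 = 3;  x_2 = (x_1 − 3)/5 = -7/11
  x_2 = -7/11;  a_2 = 3;  x_3 = (x_2 − 3)/5 = -8/11
  x_3 = -8/11;  a_3 = 2;  x_4 = (x_3 − 2)/5 = -6/11
Digits: (1, 3, 3, 2).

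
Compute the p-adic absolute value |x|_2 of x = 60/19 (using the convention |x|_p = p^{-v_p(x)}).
|60/19|_2 = 1/4

Step 1 — compute v_2(x) by factoring powers of 2 out of the numerator and denominator: v_2(60/19) = 2. Step 2 — apply |x|_p = p^{-v_p(x)} = 2^{-2} = 1/4.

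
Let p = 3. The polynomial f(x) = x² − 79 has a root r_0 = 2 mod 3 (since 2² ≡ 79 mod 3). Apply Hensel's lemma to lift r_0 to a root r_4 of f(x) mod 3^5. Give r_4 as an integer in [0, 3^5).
r_4 = 59 (mod 243)

Hensel's recurrence: r_{i+1} = r_i − f(r_i)·(f′(r_i))^{-1} mod 3^{i+2}, with f′(x) = 2x. Iterate:
  r_0 = 2 (mod 3)
  r_1 = 5 (mod 9)
  r_2 = 5 (mod 27)
  r_3 = 59 (mod 81)
  r_4 = 59 (mod 243)
Final: r_4 = 59, and one checks f(r_4) ≡ 0 mod 3^5.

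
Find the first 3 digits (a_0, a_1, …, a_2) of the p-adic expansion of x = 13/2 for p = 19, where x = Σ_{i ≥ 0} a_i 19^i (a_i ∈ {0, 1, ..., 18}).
(a_0, …, a_2) = (16, 9, 9)

v_19(13/2) = 0 (numerator and denominator both coprime to 19), so x ∈ ℤ_19^×. Compute digits iteratively via a_i = x_i mod 19, x_{i+1} = (x_i − a_i)/19, with x_0 = x:
  x_0 = 13/2;  a_0 = 16;  x_1 = (x_0 − 16)/19 = -1/2
  x_1 = -1/2;  a_1 = 9;  x_2 = (x_1 − 9)/19 = -1/2
  x_2 = -1/2;  a_2 = 9;  x_3 = (x_2 − 9)/19 = -1/2
Digits: (16, 9, 9).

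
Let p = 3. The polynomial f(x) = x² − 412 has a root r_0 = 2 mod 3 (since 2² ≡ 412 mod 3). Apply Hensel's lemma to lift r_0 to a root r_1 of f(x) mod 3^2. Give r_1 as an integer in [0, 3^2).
r_1 = 5 (mod 9)

Hensel's recurrence: r_{i+1} = r_i − f(r_i)·(f′(r_i))^{-1} mod 3^{i+2}, with f′(x) = 2x. Iterate:
  r_0 = 2 (mod 3)
  r_1 = 5 (mod 9)
Final: r_1 = 5, and one checks f(r_1) ≡ 0 mod 3^2.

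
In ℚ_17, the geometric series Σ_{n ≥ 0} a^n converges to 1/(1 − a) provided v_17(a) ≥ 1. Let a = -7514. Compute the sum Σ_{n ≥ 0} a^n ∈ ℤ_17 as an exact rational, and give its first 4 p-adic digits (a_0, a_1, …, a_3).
Σ a^n = 1/(1 − a) = 1/7515;  first 4 digits = (1, 0, 8, 15)

v_17(a) = 2 ≥ 1, so the series converges in ℤ_17 to 1/(1 − a) = 1/(1 − (-7514)) = 1/7515. Expand this rational in ℤ_17: compute digits iteratively via d_i = x_i mod 17, x_{i+1} = (x_i − d_i)/17. The first 4 digits are (1, 0, 8, 15).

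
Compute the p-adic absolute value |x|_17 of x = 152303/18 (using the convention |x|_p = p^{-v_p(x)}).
|152303/18|_17 = 1/4913

Step 1 — compute v_17(x) by factoring powers of 17 out of the numerator and denominator: v_17(152303/18) = 3. Step 2 — apply |x|_p = p^{-v_p(x)} = 17^{-3} = 1/4913.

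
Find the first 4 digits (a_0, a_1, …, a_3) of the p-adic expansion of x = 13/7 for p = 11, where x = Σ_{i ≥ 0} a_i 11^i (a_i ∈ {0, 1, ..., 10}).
(a_0, …, a_3) = (5, 6, 1, 3)

v_11(13/7) = 0 (numerator and denominator both coprime to 11), so x ∈ ℤ_11^×. Compute digits iteratively via a_i = x_i mod 11, x_{i+1} = (x_i − a_i)/11, with x_0 = x:
  x_0 = 13/7;  a_0 = 5;  x_1 = (x_0 − 5)/11 = -2/7
  x_1 = -2/7;  a_1 = 6;  x_2 = (x_1 − 6)/11 = -4/7
  x_2 = -4/7;  a_2 = 1;  x_3 = (x_2 − 1)/11 = -1/7
  x_3 = -1/7;  a_3 = 3;  x_4 = (x_3 − 3)/11 = -2/7
Digits: (5, 6, 1, 3).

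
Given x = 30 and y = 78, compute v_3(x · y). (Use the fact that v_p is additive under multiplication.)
v_3(2340) = 2

v_p(x) = 1 (factor: 30 = 3^1 · 10); v_p(y) = 1 (factor: 78 = 3^1 · 26). Additivity: v_p(xy) = v_p(x) + v_p(y) = 1 + 1 = 2. (Direct check: xy = 2340 = 3^2 · (260).)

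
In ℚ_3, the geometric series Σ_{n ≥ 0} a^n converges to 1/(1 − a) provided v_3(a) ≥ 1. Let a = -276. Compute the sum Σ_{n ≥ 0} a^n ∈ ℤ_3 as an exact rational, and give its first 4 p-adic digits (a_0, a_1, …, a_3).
Σ a^n = 1/(1 − a) = 1/277;  first 4 digits = (1, 1, 0, 1)

v_3(a) = 1 ≥ 1, so the series converges in ℤ_3 to 1/(1 − a) = 1/(1 − (-276)) = 1/277. Expand this rational in ℤ_3: compute digits iteratively via d_i = x_i mod 3, x_{i+1} = (x_i − d_i)/3. The first 4 digits are (1, 1, 0, 1).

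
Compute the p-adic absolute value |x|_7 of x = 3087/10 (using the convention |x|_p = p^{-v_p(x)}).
|3087/10|_7 = 1/343

Step 1 — compute v_7(x) by factoring powers of 7 out of the numerator and denominator: v_7(3087/10) = 3. Step 2 — apply |x|_p = p^{-v_p(x)} = 7^{-3} = 1/343.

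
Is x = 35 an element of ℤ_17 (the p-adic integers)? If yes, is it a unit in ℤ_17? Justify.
x ∈ ℤ_17^× (unit); v_17(x) = 0

ℤ_17 = {x ∈ ℚ_17 : v_17(x) ≥ 0} and ℤ_17^× = {x ∈ ℤ_17 : v_17(x) = 0}. Here v_17(35) = v_17(num) − v_17(den) = 0; compare against these criteria.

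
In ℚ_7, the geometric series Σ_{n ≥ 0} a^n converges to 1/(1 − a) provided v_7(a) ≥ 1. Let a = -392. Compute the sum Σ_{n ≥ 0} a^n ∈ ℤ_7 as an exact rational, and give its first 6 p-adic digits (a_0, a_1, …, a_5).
Σ a^n = 1/(1 − a) = 1/393;  first 6 digits = (1, 0, 6, 5, 0, 2)

v_7(a) = 2 ≥ 1, so the series converges in ℤ_7 to 1/(1 − a) = 1/(1 − (-392)) = 1/393. Expand this rational in ℤ_7: compute digits iteratively via d_i = x_i mod 7, x_{i+1} = (x_i − d_i)/7. The first 6 digits are (1, 0, 6, 5, 0, 2).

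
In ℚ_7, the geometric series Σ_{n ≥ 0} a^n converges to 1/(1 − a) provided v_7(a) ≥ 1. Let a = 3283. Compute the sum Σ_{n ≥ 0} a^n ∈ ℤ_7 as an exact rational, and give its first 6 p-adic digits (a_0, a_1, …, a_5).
Σ a^n = 1/(1 − a) = -1/3282;  first 6 digits = (1, 0, 4, 2, 3, 4)

v_7(a) = 2 ≥ 1, so the series converges in ℤ_7 to 1/(1 − a) = 1/(1 − 3283) = -1/3282. Expand this rational in ℤ_7: compute digits iteratively via d_i = x_i mod 7, x_{i+1} = (x_i − d_i)/7. The first 6 digits are (1, 0, 4, 2, 3, 4).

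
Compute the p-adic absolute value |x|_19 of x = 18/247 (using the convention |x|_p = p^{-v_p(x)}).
|18/247|_19 = 19

Step 1 — compute v_19(x) by factoring powers of 19 out of the numerator and denominator: v_19(18/247) = -1. Step 2 — apply |x|_p = p^{-v_p(x)} = 19^{1} = 19.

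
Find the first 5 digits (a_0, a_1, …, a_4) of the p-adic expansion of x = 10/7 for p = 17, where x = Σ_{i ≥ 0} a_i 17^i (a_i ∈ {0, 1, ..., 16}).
(a_0, …, a_4) = (16, 4, 7, 2, 12)

v_17(10/7) = 0 (numerator and denominator both coprime to 17), so x ∈ ℤ_17^×. Compute digits iteratively via a_i = x_i mod 17, x_{i+1} = (x_i − a_i)/17, with x_0 = x:
  x_0 = 10/7;  a_0 = 16;  x_1 = (x_0 − 16)/17 = -6/7
  x_1 = -6/7;  a_1 = 4;  x_2 = (x_1 − 4)/17 = -2/7
  x_2 = -2/7;  a_2 = 7;  x_3 = (x_2 − 7)/17 = -3/7
  x_3 = -3/7;  a_3 = 2;  x_4 = (x_3 − 2)/17 = -1/7
  x_4 = -1/7;  a_4 = 12;  x_5 = (x_4 − 12)/17 = -5/7
Digits: (16, 4, 7, 2, 12).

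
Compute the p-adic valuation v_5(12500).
v_5(12500) = 5

v_5(n) is the largest exponent k such that 5^k divides n. Factor out: 12500 = 5^5 · 4. (Sign doesn't affect v_p.) So v_5(12500) = 5.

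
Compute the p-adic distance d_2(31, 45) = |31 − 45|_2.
d_2(31, 45) = 1/2

Step 1 — x − y = 31 − 45 = -14. Step 2 — v_2(-14) = 1 (factor: -14 = −(2^1 · 7); the sign does not affect v_p). Step 3 — |x − y|_2 = 2^{-1} = 1/2.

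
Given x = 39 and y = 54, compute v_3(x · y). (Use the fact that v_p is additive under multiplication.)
v_3(2106) = 4

v_p(x) = 1 (factor: 39 = 3^1 · 13); v_p(y) = 3 (factor: 54 = 3^3 · 2). Additivity: v_p(xy) = v_p(x) + v_p(y) = 1 + 3 = 4. (Direct check: xy = 2106 = 3^4 · (26).)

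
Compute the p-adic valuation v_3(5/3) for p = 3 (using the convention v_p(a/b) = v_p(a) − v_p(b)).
v_3(5/3) = -1

Factor powers of 3 from the numerator and denominator of the reduced fraction: 5 = 3^0 · 5 and 3 = 3^1 · 1. Apply v_p(a/b) = v_p(a) − v_p(b): v_3(5/3) = 0 − 1 = -1.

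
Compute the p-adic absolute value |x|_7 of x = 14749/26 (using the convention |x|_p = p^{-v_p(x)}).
|14749/26|_7 = 1/343

Step 1 — compute v_7(x) by factoring powers of 7 out of the numerator and denominator: v_7(14749/26) = 3. Step 2 — apply |x|_p = p^{-v_p(x)} = 7^{-3} = 1/343.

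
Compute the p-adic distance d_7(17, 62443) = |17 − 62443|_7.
d_7(17, 62443) = 1/2401

Step 1 — x − y = 17 − 62443 = -62426. Step 2 — v_7(-62426) = 4 (factor: -62426 = −(7^4 · 26); the sign does not affect v_p). Step 3 — |x − y|_7 = 7^{-4} = 1/2401.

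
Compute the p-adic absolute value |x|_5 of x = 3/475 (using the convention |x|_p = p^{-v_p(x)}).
|3/475|_5 = 25

Step 1 — compute v_5(x) by factoring powers of 5 out of the numerator and denominator: v_5(3/475) = -2. Step 2 — apply |x|_p = p^{-v_p(x)} = 5^{2} = 25.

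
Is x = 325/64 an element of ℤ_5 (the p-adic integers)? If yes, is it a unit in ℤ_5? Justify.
x ∈ ℤ_5 but not a unit; v_5(x) = 2 > 0

ℤ_5 = {x ∈ ℚ_5 : v_5(x) ≥ 0} and ℤ_5^× = {x ∈ ℤ_5 : v_5(x) = 0}. Here v_5(325/64) = v_5(num) − v_5(den) = 2; compare against these criteria.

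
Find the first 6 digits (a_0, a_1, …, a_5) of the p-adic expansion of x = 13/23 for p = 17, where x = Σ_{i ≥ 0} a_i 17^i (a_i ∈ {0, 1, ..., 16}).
(a_0, …, a_5) = (5, 16, 2, 5, 13, 14)

v_17(13/23) = 0 (numerator and denominator both coprime to 17), so x ∈ ℤ_17^×. Compute digits iteratively via a_i = x_i mod 17, x_{i+1} = (x_i − a_i)/17, with x_0 = x:
  x_0 = 13/23;  a_0 = 5;  x_1 = (x_0 − 5)/17 = -6/23
  x_1 = -6/23;  a_1 = 16;  x_2 = (x_1 − 16)/17 = -22/23
  x_2 = -22/23;  a_2 = 2;  x_3 = (x_2 − 2)/17 = -4/23
  x_3 = -4/23;  a_3 = 5;  x_4 = (x_3 − 5)/17 = -7/23
  x_4 = -7/23;  a_4 = 13;  x_5 = (x_4 − 13)/17 = -18/23
  x_5 = -18/23;  a_5 = 14;  x_6 = (x_5 − 14)/17 = -20/23
Digits: (5, 16, 2, 5, 13, 14).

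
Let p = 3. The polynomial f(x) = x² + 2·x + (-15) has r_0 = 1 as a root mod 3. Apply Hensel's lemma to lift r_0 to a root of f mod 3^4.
r_3 = 76 (mod 81)

Hensel: r_{i+1} = r_i − f(r_i)·(f′(r_i))^{-1} mod 3^{i+2}, f′(x) = 2x + 2. Iterate:
  r_0 = 1 (mod 3)
  r_1 = 4 (mod 9)
  r_2 = 22 (mod 27)
  r_3 = 76 (mod 81)
Final: r = 76 satisfies f(r) ≡ 0 mod 3^4.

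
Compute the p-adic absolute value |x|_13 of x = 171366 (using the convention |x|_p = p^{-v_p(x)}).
|171366|_13 = 1/28561

Step 1 — compute v_13(x) by factoring powers of 13 out of the numerator and denominator: v_13(171366) = 4. Step 2 — apply |x|_p = p^{-v_p(x)} = 13^{-4} = 1/28561.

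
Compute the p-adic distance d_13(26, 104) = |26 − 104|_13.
d_13(26, 104) = 1/13

Step 1 — x − y = 26 − 104 = -78. Step 2 — v_13(-78) = 1 (factor: -78 = −(13^1 · 6); the sign does not affect v_p). Step 3 — |x − y|_13 = 13^{-1} = 1/13.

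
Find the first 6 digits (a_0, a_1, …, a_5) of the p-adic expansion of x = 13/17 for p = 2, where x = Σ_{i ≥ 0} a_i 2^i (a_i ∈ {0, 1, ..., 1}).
(a_0, …, a_5) = (1, 0, 1, 1, 1, 1)

v_2(13/17) = 0 (numerator and denominator both coprime to 2), so x ∈ ℤ_2^×. Compute digits iteratively via a_i = x_i mod 2, x_{i+1} = (x_i − a_i)/2, with x_0 = x:
  x_0 = 13/17;  a_0 = 1;  x_1 = (x_0 − 1)/2 = -2/17
  x_1 = -2/17;  a_1 = 0;  x_2 = (x_1 − 0)/2 = -1/17
  x_2 = -1/17;  a_2 = 1;  x_3 = (x_2 − 1)/2 = -9/17
  x_3 = -9/17;  a_3 = 1;  x_4 = (x_3 − 1)/2 = -13/17
  x_4 = -13/17;  a_4 = 1;  x_5 = (x_4 − 1)/2 = -15/17
  x_5 = -15/17;  a_5 = 1;  x_6 = (x_5 − 1)/2 = -16/17
Digits: (1, 0, 1, 1, 1, 1).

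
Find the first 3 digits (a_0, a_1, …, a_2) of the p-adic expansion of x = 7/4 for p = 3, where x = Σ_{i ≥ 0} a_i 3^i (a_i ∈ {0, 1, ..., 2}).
(a_0, …, a_2) = (1, 1, 2)

v_3(7/4) = 0 (numerator and denominator both coprime to 3), so x ∈ ℤ_3^×. Compute digits iteratively via a_i = x_i mod 3, x_{i+1} = (x_i − a_i)/3, with x_0 = x:
  x_0 = 7/4;  a_0 = 1;  x_1 = (x_0 − 1)/3 = 1/4
  x_1 = 1/4;  a_1 = 1;  x_2 = (x_1 − 1)/3 = -1/4
  x_2 = -1/4;  a_2 = 2;  x_3 = (x_2 − 2)/3 = -3/4
Digits: (1, 1, 2).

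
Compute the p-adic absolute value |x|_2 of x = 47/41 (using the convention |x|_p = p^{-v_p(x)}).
|47/41|_2 = 1

Step 1 — compute v_2(x) by factoring powers of 2 out of the numerator and denominator: v_2(47/41) = 0. Step 2 — apply |x|_p = p^{-v_p(x)} = 2^{0} = 1.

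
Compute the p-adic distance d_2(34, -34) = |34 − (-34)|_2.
d_2(34, -34) = 1/4

Step 1 — x − y = 34 − (-34) = 68. Step 2 — v_2(68) = 2 (factor: 68 = (2^2 · 17); the sign does not affect v_p). Step 3 — |x − y|_2 = 2^{-2} = 1/4.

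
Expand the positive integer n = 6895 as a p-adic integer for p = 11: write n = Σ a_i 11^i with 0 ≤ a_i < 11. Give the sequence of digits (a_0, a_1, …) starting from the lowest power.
(a_0, a_1, …) = (9, 10, 1, 5)

Repeated division by 11 gives the digits low-to-high: 6895 = 9 + 10·11^1 + 1·11^2 + 5·11^3. Digit sequence: (9, 10, 1, 5).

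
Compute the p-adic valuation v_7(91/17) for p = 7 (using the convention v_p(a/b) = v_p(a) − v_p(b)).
v_7(91/17) = 1

Factor powers of 7 from the numerator and denominator of the reduced fraction: 91 = 7^1 · 13 and 17 = 7^0 · 17. Apply v_p(a/b) = v_p(a) − v_p(b): v_7(91/17) = 1 − 0 = 1.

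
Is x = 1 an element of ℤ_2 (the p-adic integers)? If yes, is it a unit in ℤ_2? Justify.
x ∈ ℤ_2^× (unit); v_2(x) = 0

ℤ_2 = {x ∈ ℚ_2 : v_2(x) ≥ 0} and ℤ_2^× = {x ∈ ℤ_2 : v_2(x) = 0}. Here v_2(1) = v_2(num) − v_2(den) = 0; compare against these criteria.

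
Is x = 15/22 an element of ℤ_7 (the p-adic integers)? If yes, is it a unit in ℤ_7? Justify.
x ∈ ℤ_7^× (unit); v_7(x) = 0

ℤ_7 = {x ∈ ℚ_7 : v_7(x) ≥ 0} and ℤ_7^× = {x ∈ ℤ_7 : v_7(x) = 0}. Here v_7(15/22) = v_7(num) − v_7(den) = 0; compare against these criteria.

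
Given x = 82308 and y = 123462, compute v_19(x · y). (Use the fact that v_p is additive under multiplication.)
v_19(10161910296) = 6

v_p(x) = 3 (factor: 82308 = 19^3 · 12); v_p(y) = 3 (factor: 123462 = 19^3 · 18). Additivity: v_p(xy) = v_p(x) + v_p(y) = 3 + 3 = 6. (Direct check: xy = 10161910296 = 19^6 · (216).)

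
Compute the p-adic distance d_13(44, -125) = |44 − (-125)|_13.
d_13(44, -125) = 1/169

Step 1 — x − y = 44 − (-125) = 169. Step 2 — v_13(169) = 2 (factor: 169 = (13^2 · 1); the sign does not affect v_p). Step 3 — |x − y|_13 = 13^{-2} = 1/169.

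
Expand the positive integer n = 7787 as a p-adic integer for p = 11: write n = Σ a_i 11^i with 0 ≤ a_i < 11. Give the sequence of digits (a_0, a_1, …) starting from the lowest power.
(a_0, a_1, …) = (10, 3, 9, 5)

Repeated division by 11 gives the digits low-to-high: 7787 = 10 + 3·11^1 + 9·11^2 + 5·11^3. Digit sequence: (10, 3, 9, 5).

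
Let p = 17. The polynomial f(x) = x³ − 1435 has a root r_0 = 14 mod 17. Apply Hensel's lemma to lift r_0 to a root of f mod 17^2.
r_1 = 201 (mod 289)

Hensel: r_{i+1} = r_i − f(r_i)/f′(r_i) mod 17^{i+2}, where f′(x) = 3x². Iterate:
  r_0 = 14 (mod 17)
  r_1 = 201 (mod 289)
Final: r = 201 with f(r) ≡ 0 mod 17^2.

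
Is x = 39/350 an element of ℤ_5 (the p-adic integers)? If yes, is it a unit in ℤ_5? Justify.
x ∉ ℤ_5 (v_5(x) = -2 < 0)

ℤ_5 = {x ∈ ℚ_5 : v_5(x) ≥ 0} and ℤ_5^× = {x ∈ ℤ_5 : v_5(x) = 0}. Here v_5(39/350) = v_5(num) − v_5(den) = -2; compare against these criteria.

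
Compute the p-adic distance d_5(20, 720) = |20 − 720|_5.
d_5(20, 720) = 1/25

Step 1 — x − y = 20 − 720 = -700. Step 2 — v_5(-700) = 2 (factor: -700 = −(5^2 · 28); the sign does not affect v_p). Step 3 — |x − y|_5 = 5^{-2} = 1/25.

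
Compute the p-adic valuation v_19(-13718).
v_19(-13718) = 3

v_19(n) is the largest exponent k such that 19^k divides n. Factor out: -13718 = -19^3 · 2. (Sign doesn't affect v_p.) So v_19(-13718) = 3.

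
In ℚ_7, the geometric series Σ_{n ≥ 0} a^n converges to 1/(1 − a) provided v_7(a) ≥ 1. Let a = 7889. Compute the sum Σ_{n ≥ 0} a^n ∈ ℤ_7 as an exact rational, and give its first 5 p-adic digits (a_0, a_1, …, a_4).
Σ a^n = 1/(1 − a) = -1/7888;  first 5 digits = (1, 0, 0, 2, 3)

v_7(a) = 3 ≥ 1, so the series converges in ℤ_7 to 1/(1 − a) = 1/(1 − 7889) = -1/7888. Expand this rational in ℤ_7: compute digits iteratively via d_i = x_i mod 7, x_{i+1} = (x_i − d_i)/7. The first 5 digits are (1, 0, 0, 2, 3).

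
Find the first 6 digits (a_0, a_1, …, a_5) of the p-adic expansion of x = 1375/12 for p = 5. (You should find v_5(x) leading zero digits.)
(a_0, …, a_5) = (0, 0, 0, 3, 0, 2)

v_5(1375/12) = 3, so a_0 = ... = a_2 = 0. Factor out: x = 5^3 · u with u = 11/12 a unit in ℤ_5. Expand u iteratively via a_{v+i} = u_i mod 5, u_{i+1} = (u_i − a_{v+i})/5:
  u_0 = 11/12;  a_3 = 3;  u_1 = (u_0 − 3)/5 = -5/12
  u_1 = -5/12;  a_4 = 0;  u_2 = (u_1 − 0)/5 = -1/12
  u_2 = -1/12;  a_5 = 2;  u_3 = (u_2 − 2)/5 = -5/12
Digits: (0, 0, 0, 3, 0, 2).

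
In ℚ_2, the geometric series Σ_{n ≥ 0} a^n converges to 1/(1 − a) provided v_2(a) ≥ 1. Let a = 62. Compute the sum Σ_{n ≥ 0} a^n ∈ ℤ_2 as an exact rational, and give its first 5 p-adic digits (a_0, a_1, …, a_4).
Σ a^n = 1/(1 − a) = -1/61;  first 5 digits = (1, 1, 0, 1, 0)

v_2(a) = 1 ≥ 1, so the series converges in ℤ_2 to 1/(1 − a) = 1/(1 − 62) = -1/61. Expand this rational in ℤ_2: compute digits iteratively via d_i = x_i mod 2, x_{i+1} = (x_i − d_i)/2. The first 5 digits are (1, 1, 0, 1, 0).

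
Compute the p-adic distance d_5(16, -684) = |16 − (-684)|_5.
d_5(16, -684) = 1/25

Step 1 — x − y = 16 − (-684) = 700. Step 2 — v_5(700) = 2 (factor: 700 = (5^2 · 28); the sign does not affect v_p). Step 3 — |x − y|_5 = 5^{-2} = 1/25.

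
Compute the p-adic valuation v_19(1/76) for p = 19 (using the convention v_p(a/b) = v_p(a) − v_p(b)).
v_19(1/76) = -1

Factor powers of 19 from the numerator and denominator of the reduced fraction: 1 = 19^0 · 1 and 76 = 19^1 · 4. Apply v_p(a/b) = v_p(a) − v_p(b): v_19(1/76) = 0 − 1 = -1.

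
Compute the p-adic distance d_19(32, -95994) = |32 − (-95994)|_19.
d_19(32, -95994) = 1/6859

Step 1 — x − y = 32 − (-95994) = 96026. Step 2 — v_19(96026) = 3 (factor: 96026 = (19^3 · 14); the sign does not affect v_p). Step 3 — |x − y|_19 = 19^{-3} = 1/6859.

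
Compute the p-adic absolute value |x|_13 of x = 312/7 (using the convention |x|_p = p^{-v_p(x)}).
|312/7|_13 = 1/13

Step 1 — compute v_13(x) by factoring powers of 13 out of the numerator and denominator: v_13(312/7) = 1. Step 2 — apply |x|_p = p^{-v_p(x)} = 13^{-1} = 1/13.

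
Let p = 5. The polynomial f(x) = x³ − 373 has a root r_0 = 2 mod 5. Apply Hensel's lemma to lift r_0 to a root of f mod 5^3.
r_2 = 72 (mod 125)

Hensel: r_{i+1} = r_i − f(r_i)/f′(r_i) mod 5^{i+2}, where f′(x) = 3x². Iterate:
  r_0 = 2 (mod 5)
  r_1 = 22 (mod 25)
  r_2 = 72 (mod 125)
Final: r = 72 with f(r) ≡ 0 mod 5^3.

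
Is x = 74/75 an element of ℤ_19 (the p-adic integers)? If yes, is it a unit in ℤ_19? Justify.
x ∈ ℤ_19^× (unit); v_19(x) = 0

ℤ_19 = {x ∈ ℚ_19 : v_19(x) ≥ 0} and ℤ_19^× = {x ∈ ℤ_19 : v_19(x) = 0}. Here v_19(74/75) = v_19(num) − v_19(den) = 0; compare against these criteria.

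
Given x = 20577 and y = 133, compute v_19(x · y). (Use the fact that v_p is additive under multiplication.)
v_19(2736741) = 4

v_p(x) = 3 (factor: 20577 = 19^3 · 3); v_p(y) = 1 (factor: 133 = 19^1 · 7). Additivity: v_p(xy) = v_p(x) + v_p(y) = 3 + 1 = 4. (Direct check: xy = 2736741 = 19^4 · (21).)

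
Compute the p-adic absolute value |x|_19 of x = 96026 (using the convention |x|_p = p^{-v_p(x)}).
|96026|_19 = 1/6859

Step 1 — compute v_19(x) by factoring powers of 19 out of the numerator and denominator: v_19(96026) = 3. Step 2 — apply |x|_p = p^{-v_p(x)} = 19^{-3} = 1/6859.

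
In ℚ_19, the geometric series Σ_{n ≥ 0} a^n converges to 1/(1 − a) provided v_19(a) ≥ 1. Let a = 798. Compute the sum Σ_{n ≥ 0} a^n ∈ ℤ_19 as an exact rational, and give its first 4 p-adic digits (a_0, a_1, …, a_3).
Σ a^n = 1/(1 − a) = -1/797;  first 4 digits = (1, 4, 18, 4)

v_19(a) = 1 ≥ 1, so the series converges in ℤ_19 to 1/(1 − a) = 1/(1 − 798) = -1/797. Expand this rational in ℤ_19: compute digits iteratively via d_i = x_i mod 19, x_{i+1} = (x_i − d_i)/19. The first 4 digits are (1, 4, 18, 4).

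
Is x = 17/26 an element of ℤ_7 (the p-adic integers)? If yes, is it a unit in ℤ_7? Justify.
x ∈ ℤ_7^× (unit); v_7(x) = 0

ℤ_7 = {x ∈ ℚ_7 : v_7(x) ≥ 0} and ℤ_7^× = {x ∈ ℤ_7 : v_7(x) = 0}. Here v_7(17/26) = v_7(num) − v_7(den) = 0; compare against these criteria.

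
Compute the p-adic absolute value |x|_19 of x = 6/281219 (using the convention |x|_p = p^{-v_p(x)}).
|6/281219|_19 = 6859

Step 1 — compute v_19(x) by factoring powers of 19 out of the numerator and denominator: v_19(6/281219) = -3. Step 2 — apply |x|_p = p^{-v_p(x)} = 19^{3} = 6859.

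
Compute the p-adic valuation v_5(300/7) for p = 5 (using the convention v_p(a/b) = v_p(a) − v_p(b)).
v_5(300/7) = 2

Factor powers of 5 from the numerator and denominator of the reduced fraction: 300 = 5^2 · 12 and 7 = 5^0 · 7. Apply v_p(a/b) = v_p(a) − v_p(b): v_5(300/7) = 2 − 0 = 2.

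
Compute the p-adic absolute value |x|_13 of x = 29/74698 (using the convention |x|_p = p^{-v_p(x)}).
|29/74698|_13 = 2197

Step 1 — compute v_13(x) by factoring powers of 13 out of the numerator and denominator: v_13(29/74698) = -3. Step 2 — apply |x|_p = p^{-v_p(x)} = 13^{3} = 2197.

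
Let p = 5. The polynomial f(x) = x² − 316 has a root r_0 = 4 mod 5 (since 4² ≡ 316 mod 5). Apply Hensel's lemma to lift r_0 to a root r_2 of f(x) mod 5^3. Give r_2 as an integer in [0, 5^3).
r_2 = 104 (mod 125)

Hensel's recurrence: r_{i+1} = r_i − f(r_i)·(f′(r_i))^{-1} mod 5^{i+2}, with f′(x) = 2x. Iterate:
  r_0 = 4 (mod 5)
  r_1 = 4 (mod 25)
  r_2 = 104 (mod 125)
Final: r_2 = 104, and one checks f(r_2) ≡ 0 mod 5^3.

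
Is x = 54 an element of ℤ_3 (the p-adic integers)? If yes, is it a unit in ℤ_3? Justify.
x ∈ ℤ_3 but not a unit; v_3(x) = 3 > 0

ℤ_3 = {x ∈ ℚ_3 : v_3(x) ≥ 0} and ℤ_3^× = {x ∈ ℤ_3 : v_3(x) = 0}. Here v_3(54) = v_3(num) − v_3(den) = 3; compare against these criteria.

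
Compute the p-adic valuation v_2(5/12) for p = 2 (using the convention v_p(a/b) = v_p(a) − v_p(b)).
v_2(5/12) = -2

Factor powers of 2 from the numerator and denominator of the reduced fraction: 5 = 2^0 · 5 and 12 = 2^2 · 3. Apply v_p(a/b) = v_p(a) − v_p(b): v_2(5/12) = 0 − 2 = -2.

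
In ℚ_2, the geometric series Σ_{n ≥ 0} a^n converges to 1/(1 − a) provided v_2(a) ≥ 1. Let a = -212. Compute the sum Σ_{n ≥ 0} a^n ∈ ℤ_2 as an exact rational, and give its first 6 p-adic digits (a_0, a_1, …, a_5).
Σ a^n = 1/(1 − a) = 1/213;  first 6 digits = (1, 0, 1, 1, 1, 1)

v_2(a) = 2 ≥ 1, so the series converges in ℤ_2 to 1/(1 − a) = 1/(1 − (-212)) = 1/213. Expand this rational in ℤ_2: compute digits iteratively via d_i = x_i mod 2, x_{i+1} = (x_i − d_i)/2. The first 6 digits are (1, 0, 1, 1, 1, 1).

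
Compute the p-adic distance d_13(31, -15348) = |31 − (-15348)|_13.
d_13(31, -15348) = 1/2197

Step 1 — x − y = 31 − (-15348) = 15379. Step 2 — v_13(15379) = 3 (factor: 15379 = (13^3 · 7); the sign does not affect v_p). Step 3 — |x − y|_13 = 13^{-3} = 1/2197.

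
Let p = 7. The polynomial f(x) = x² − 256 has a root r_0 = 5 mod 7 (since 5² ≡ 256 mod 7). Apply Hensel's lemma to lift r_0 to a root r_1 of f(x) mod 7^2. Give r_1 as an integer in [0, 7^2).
r_1 = 33 (mod 49)

Hensel's recurrence: r_{i+1} = r_i − f(r_i)·(f′(r_i))^{-1} mod 7^{i+2}, with f′(x) = 2x. Iterate:
  r_0 = 5 (mod 7)
  r_1 = 33 (mod 49)
Final: r_1 = 33, and one checks f(r_1) ≡ 0 mod 7^2.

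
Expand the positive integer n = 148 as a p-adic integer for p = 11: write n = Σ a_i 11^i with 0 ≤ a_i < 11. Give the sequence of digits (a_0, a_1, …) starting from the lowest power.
(a_0, a_1, …) = (5, 2, 1)

Repeated division by 11 gives the digits low-to-high: 148 = 5 + 2·11^1 + 1·11^2. Digit sequence: (5, 2, 1).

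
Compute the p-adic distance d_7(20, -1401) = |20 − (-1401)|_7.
d_7(20, -1401) = 1/49

Step 1 — x − y = 20 − (-1401) = 1421. Step 2 — v_7(1421) = 2 (factor: 1421 = (7^2 · 29); the sign does not affect v_p). Step 3 — |x − y|_7 = 7^{-2} = 1/49.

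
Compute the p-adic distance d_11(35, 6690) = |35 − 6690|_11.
d_11(35, 6690) = 1/1331

Step 1 — x − y = 35 − 6690 = -6655. Step 2 — v_11(-6655) = 3 (factor: -6655 = −(11^3 · 5); the sign does not affect v_p). Step 3 — |x − y|_11 = 11^{-3} = 1/1331.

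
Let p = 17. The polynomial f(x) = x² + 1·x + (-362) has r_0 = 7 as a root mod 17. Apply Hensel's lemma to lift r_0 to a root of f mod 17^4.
r_3 = 10258 (mod 83521)

Hensel: r_{i+1} = r_i − f(r_i)·(f′(r_i))^{-1} mod 17^{i+2}, f′(x) = 2x + 1. Iterate:
  r_0 = 7 (mod 17)
  r_1 = 143 (mod 289)
  r_2 = 432 (mod 4913)
  r_3 = 10258 (mod 83521)
Final: r = 10258 satisfies f(r) ≡ 0 mod 17^4.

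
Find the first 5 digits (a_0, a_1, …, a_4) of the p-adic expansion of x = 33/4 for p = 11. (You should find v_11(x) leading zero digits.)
(a_0, …, a_4) = (0, 9, 2, 8, 2)

v_11(33/4) = 1, so a_0 = ... = a_0 = 0. Factor out: x = 11^1 · u with u = 3/4 a unit in ℤ_11. Expand u iteratively via a_{v+i} = u_i mod 11, u_{i+1} = (u_i − a_{v+i})/11:
  u_0 = 3/4;  a_1 = 9;  u_1 = (u_0 − 9)/11 = -3/4
  u_1 = -3/4;  a_2 = 2;  u_2 = (u_1 − 2)/11 = -1/4
  u_2 = -1/4;  a_3 = 8;  u_3 = (u_2 − 8)/11 = -3/4
  u_3 = -3/4;  a_4 = 2;  u_4 = (u_3 − 2)/11 = -1/4
Digits: (0, 9, 2, 8, 2).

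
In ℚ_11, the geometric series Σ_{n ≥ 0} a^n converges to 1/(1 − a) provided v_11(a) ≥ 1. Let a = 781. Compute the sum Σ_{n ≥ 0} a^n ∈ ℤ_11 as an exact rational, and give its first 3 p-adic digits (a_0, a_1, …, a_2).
Σ a^n = 1/(1 − a) = -1/780;  first 3 digits = (1, 5, 9)

v_11(a) = 1 ≥ 1, so the series converges in ℤ_11 to 1/(1 − a) = 1/(1 − 781) = -1/780. Expand this rational in ℤ_11: compute digits iteratively via d_i = x_i mod 11, x_{i+1} = (x_i − d_i)/11. The first 3 digits are (1, 5, 9).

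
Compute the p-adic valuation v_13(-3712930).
v_13(-3712930) = 5

v_13(n) is the largest exponent k such that 13^k divides n. Factor out: -3712930 = -13^5 · 10. (Sign doesn't affect v_p.) So v_13(-3712930) = 5.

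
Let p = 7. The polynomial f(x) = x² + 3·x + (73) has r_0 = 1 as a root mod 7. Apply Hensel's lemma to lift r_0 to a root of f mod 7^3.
r_2 = 15 (mod 343)

Hensel: r_{i+1} = r_i − f(r_i)·(f′(r_i))^{-1} mod 7^{i+2}, f′(x) = 2x + 3. Iterate:
  r_0 = 1 (mod 7)
  r_1 = 15 (mod 49)
  r_2 = 15 (mod 343)
Final: r = 15 satisfies f(r) ≡ 0 mod 7^3.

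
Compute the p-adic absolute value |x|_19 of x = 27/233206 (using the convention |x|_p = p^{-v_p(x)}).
|27/233206|_19 = 6859

Step 1 — compute v_19(x) by factoring powers of 19 out of the numerator and denominator: v_19(27/233206) = -3. Step 2 — apply |x|_p = p^{-v_p(x)} = 19^{3} = 6859.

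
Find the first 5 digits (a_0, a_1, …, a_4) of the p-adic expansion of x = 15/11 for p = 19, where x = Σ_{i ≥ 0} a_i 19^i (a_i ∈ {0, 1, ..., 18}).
(a_0, …, a_4) = (10, 3, 5, 17, 6)

v_19(15/11) = 0 (numerator and denominator both coprime to 19), so x ∈ ℤ_19^×. Compute digits iteratively via a_i = x_i mod 19, x_{i+1} = (x_i − a_i)/19, with x_0 = x:
  x_0 = 15/11;  a_0 = 10;  x_1 = (x_0 − 10)/19 = -5/11
  x_1 = -5/11;  a_1 = 3;  x_2 = (x_1 − 3)/19 = -2/11
  x_2 = -2/11;  a_2 = 5;  x_3 = (x_2 − 5)/19 = -3/11
  x_3 = -3/11;  a_3 = 17;  x_4 = (x_3 − 17)/19 = -10/11
  x_4 = -10/11;  a_4 = 6;  x_5 = (x_4 − 6)/19 = -4/11
Digits: (10, 3, 5, 17, 6).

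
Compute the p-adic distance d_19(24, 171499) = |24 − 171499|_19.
d_19(24, 171499) = 1/6859

Step 1 — x − y = 24 − 171499 = -171475. Step 2 — v_19(-171475) = 3 (factor: -171475 = −(19^3 · 25); the sign does not affect v_p). Step 3 — |x − y|_19 = 19^{-3} = 1/6859.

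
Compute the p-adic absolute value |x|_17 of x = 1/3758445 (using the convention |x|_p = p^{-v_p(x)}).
|1/3758445|_17 = 83521

Step 1 — compute v_17(x) by factoring powers of 17 out of the numerator and denominator: v_17(1/3758445) = -4. Step 2 — apply |x|_p = p^{-v_p(x)} = 17^{4} = 83521.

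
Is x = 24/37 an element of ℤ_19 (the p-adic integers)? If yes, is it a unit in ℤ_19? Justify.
x ∈ ℤ_19^× (unit); v_19(x) = 0

ℤ_19 = {x ∈ ℚ_19 : v_19(x) ≥ 0} and ℤ_19^× = {x ∈ ℤ_19 : v_19(x) = 0}. Here v_19(24/37) = v_19(num) − v_19(den) = 0; compare against these criteria.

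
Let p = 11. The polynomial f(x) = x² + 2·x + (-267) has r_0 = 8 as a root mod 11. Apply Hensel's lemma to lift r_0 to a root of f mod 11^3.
r_2 = 1020 (mod 1331)

Hensel: r_{i+1} = r_i − f(r_i)·(f′(r_i))^{-1} mod 11^{i+2}, f′(x) = 2x + 2. Iterate:
  r_0 = 8 (mod 11)
  r_1 = 52 (mod 121)
  r_2 = 1020 (mod 1331)
Final: r = 1020 satisfies f(r) ≡ 0 mod 11^3.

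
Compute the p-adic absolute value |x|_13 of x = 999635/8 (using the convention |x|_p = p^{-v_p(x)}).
|999635/8|_13 = 1/28561

Step 1 — compute v_13(x) by factoring powers of 13 out of the numerator and denominator: v_13(999635/8) = 4. Step 2 — apply |x|_p = p^{-v_p(x)} = 13^{-4} = 1/28561.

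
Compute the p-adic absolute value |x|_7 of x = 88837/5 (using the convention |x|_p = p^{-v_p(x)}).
|88837/5|_7 = 1/2401

Step 1 — compute v_7(x) by factoring powers of 7 out of the numerator and denominator: v_7(88837/5) = 4. Step 2 — apply |x|_p = p^{-v_p(x)} = 7^{-4} = 1/2401.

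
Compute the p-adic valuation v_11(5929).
v_11(5929) = 2

v_11(n) is the largest exponent k such that 11^k divides n. Factor out: 5929 = 11^2 · 49. (Sign doesn't affect v_p.) So v_11(5929) = 2.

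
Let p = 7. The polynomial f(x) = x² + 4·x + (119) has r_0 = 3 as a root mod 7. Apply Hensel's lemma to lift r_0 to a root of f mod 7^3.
r_2 = 38 (mod 343)

Hensel: r_{i+1} = r_i − f(r_i)·(f′(r_i))^{-1} mod 7^{i+2}, f′(x) = 2x + 4. Iterate:
  r_0 = 3 (mod 7)
  r_1 = 38 (mod 49)
  r_2 = 38 (mod 343)
Final: r = 38 satisfies f(r) ≡ 0 mod 7^3.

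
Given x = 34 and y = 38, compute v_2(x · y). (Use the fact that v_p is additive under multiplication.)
v_2(1292) = 2

v_p(x) = 1 (factor: 34 = 2^1 · 17); v_p(y) = 1 (factor: 38 = 2^1 · 19). Additivity: v_p(xy) = v_p(x) + v_p(y) = 1 + 1 = 2. (Direct check: xy = 1292 = 2^2 · (323).)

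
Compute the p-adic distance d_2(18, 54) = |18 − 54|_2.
d_2(18, 54) = 1/4

Step 1 — x − y = 18 − 54 = -36. Step 2 — v_2(-36) = 2 (factor: -36 = −(2^2 · 9); the sign does not affect v_p). Step 3 — |x − y|_2 = 2^{-2} = 1/4.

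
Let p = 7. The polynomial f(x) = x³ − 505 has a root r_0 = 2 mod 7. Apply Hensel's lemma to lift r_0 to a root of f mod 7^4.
r_3 = 1052 (mod 2401)

Hensel: r_{i+1} = r_i − f(r_i)/f′(r_i) mod 7^{i+2}, where f′(x) = 3x². Iterate:
  r_0 = 2 (mod 7)
  r_1 = 23 (mod 49)
  r_2 = 23 (mod 343)
  r_3 = 1052 (mod 2401)
Final: r = 1052 with f(r) ≡ 0 mod 7^4.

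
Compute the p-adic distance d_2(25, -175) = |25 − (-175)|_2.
d_2(25, -175) = 1/8

Step 1 — x − y = 25 − (-175) = 200. Step 2 — v_2(200) = 3 (factor: 200 = (2^3 · 25); the sign does not affect v_p). Step 3 — |x − y|_2 = 2^{-3} = 1/8.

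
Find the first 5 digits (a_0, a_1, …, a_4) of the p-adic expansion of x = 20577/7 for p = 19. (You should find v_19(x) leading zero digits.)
(a_0, …, a_4) = (0, 0, 0, 14, 2)

v_19(20577/7) = 3, so a_0 = ... = a_2 = 0. Factor out: x = 19^3 · u with u = 3/7 a unit in ℤ_19. Expand u iteratively via a_{v+i} = u_i mod 19, u_{i+1} = (u_i − a_{v+i})/19:
  u_0 = 3/7;  a_3 = 14;  u_1 = (u_0 − 14)/19 = -5/7
  u_1 = -5/7;  a_4 = 2;  u_2 = (u_1 − 2)/19 = -1/7
Digits: (0, 0, 0, 14, 2).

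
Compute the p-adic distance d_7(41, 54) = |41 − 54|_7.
d_7(41, 54) = 1

Step 1 — x − y = 41 − 54 = -13. Step 2 — v_7(-13) = 0 (factor: -13 = −(7^0 · 13); the sign does not affect v_p). Step 3 — |x − y|_7 = 7^{0} = 1.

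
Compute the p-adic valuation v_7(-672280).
v_7(-672280) = 5

v_7(n) is the largest exponent k such that 7^k divides n. Factor out: -672280 = -7^5 · 40. (Sign doesn't affect v_p.) So v_7(-672280) = 5.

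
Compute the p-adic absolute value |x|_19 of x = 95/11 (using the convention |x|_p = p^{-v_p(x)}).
|95/11|_19 = 1/19

Step 1 — compute v_19(x) by factoring powers of 19 out of the numerator and denominator: v_19(95/11) = 1. Step 2 — apply |x|_p = p^{-v_p(x)} = 19^{-1} = 1/19.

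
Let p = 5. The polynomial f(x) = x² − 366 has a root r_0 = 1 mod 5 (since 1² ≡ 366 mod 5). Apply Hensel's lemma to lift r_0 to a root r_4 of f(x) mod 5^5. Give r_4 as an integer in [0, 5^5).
r_4 = 1046 (mod 3125)

Hensel's recurrence: r_{i+1} = r_i − f(r_i)·(f′(r_i))^{-1} mod 5^{i+2}, with f′(x) = 2x. Iterate:
  r_0 = 1 (mod 5)
  r_1 = 21 (mod 25)
  r_2 = 46 (mod 125)
  r_3 = 421 (mod 625)
  r_4 = 1046 (mod 3125)
Final: r_4 = 1046, and one checks f(r_4) ≡ 0 mod 5^5.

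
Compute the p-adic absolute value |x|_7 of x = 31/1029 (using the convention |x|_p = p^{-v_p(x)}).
|31/1029|_7 = 343

Step 1 — compute v_7(x) by factoring powers of 7 out of the numerator and denominator: v_7(31/1029) = -3. Step 2 — apply |x|_p = p^{-v_p(x)} = 7^{3} = 343.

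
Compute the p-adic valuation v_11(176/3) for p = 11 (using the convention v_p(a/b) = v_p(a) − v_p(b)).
v_11(176/3) = 1

Factor powers of 11 from the numerator and denominator of the reduced fraction: 176 = 11^1 · 16 and 3 = 11^0 · 3. Apply v_p(a/b) = v_p(a) − v_p(b): v_11(176/3) = 1 − 0 = 1.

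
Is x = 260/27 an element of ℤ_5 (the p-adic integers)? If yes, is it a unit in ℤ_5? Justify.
x ∈ ℤ_5 but not a unit; v_5(x) = 1 > 0

ℤ_5 = {x ∈ ℚ_5 : v_5(x) ≥ 0} and ℤ_5^× = {x ∈ ℤ_5 : v_5(x) = 0}. Here v_5(260/27) = v_5(num) − v_5(den) = 1; compare against these criteria.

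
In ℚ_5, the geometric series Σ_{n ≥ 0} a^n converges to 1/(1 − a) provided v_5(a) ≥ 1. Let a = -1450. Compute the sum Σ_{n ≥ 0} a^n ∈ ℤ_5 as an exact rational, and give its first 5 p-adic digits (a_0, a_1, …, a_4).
Σ a^n = 1/(1 − a) = 1/1451;  first 5 digits = (1, 0, 2, 3, 1)

v_5(a) = 2 ≥ 1, so the series converges in ℤ_5 to 1/(1 − a) = 1/(1 − (-1450)) = 1/1451. Expand this rational in ℤ_5: compute digits iteratively via d_i = x_i mod 5, x_{i+1} = (x_i − d_i)/5. The first 5 digits are (1, 0, 2, 3, 1).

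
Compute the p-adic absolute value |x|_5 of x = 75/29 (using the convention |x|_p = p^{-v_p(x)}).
|75/29|_5 = 1/25

Step 1 — compute v_5(x) by factoring powers of 5 out of the numerator and denominator: v_5(75/29) = 2. Step 2 — apply |x|_p = p^{-v_p(x)} = 5^{-2} = 1/25.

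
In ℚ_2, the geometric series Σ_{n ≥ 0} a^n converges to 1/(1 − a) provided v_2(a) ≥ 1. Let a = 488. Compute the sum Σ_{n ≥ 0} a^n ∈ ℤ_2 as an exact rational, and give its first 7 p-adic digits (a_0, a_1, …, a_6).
Σ a^n = 1/(1 − a) = -1/487;  first 7 digits = (1, 0, 0, 1, 0, 1, 0)

v_2(a) = 3 ≥ 1, so the series converges in ℤ_2 to 1/(1 − a) = 1/(1 − 488) = -1/487. Expand this rational in ℤ_2: compute digits iteratively via d_i = x_i mod 2, x_{i+1} = (x_i − d_i)/2. The first 7 digits are (1, 0, 0, 1, 0, 1, 0).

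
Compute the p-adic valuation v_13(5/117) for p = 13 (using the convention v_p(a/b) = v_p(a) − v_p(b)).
v_13(5/117) = -1

Factor powers of 13 from the numerator and denominator of the reduced fraction: 5 = 13^0 · 5 and 117 = 13^1 · 9. Apply v_p(a/b) = v_p(a) − v_p(b): v_13(5/117) = 0 − 1 = -1.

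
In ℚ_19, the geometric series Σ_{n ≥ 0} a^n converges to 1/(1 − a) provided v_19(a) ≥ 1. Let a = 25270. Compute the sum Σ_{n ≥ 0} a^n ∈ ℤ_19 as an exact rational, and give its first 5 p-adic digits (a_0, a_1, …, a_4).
Σ a^n = 1/(1 − a) = -1/25269;  first 5 digits = (1, 0, 13, 3, 17)

v_19(a) = 2 ≥ 1, so the series converges in ℤ_19 to 1/(1 − a) = 1/(1 − 25270) = -1/25269. Expand this rational in ℤ_19: compute digits iteratively via d_i = x_i mod 19, x_{i+1} = (x_i − d_i)/19. The first 5 digits are (1, 0, 13, 3, 17).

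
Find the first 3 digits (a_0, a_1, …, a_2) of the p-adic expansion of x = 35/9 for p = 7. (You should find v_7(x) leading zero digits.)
(a_0, …, a_2) = (0, 6, 0)

v_7(35/9) = 1, so a_0 = ... = a_0 = 0. Factor out: x = 7^1 · u with u = 5/9 a unit in ℤ_7. Expand u iteratively via a_{v+i} = u_i mod 7, u_{i+1} = (u_i − a_{v+i})/7:
  u_0 = 5/9;  a_1 = 6;  u_1 = (u_0 − 6)/7 = -7/9
  u_1 = -7/9;  a_2 = 0;  u_2 = (u_1 − 0)/7 = -1/9
Digits: (0, 6, 0).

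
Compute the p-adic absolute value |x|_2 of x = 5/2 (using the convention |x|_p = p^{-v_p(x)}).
|5/2|_2 = 2

Step 1 — compute v_2(x) by factoring powers of 2 out of the numerator and denominator: v_2(5/2) = -1. Step 2 — apply |x|_p = p^{-v_p(x)} = 2^{1} = 2.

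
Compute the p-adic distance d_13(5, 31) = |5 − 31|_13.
d_13(5, 31) = 1/13

Step 1 — x − y = 5 − 31 = -26. Step 2 — v_13(-26) = 1 (factor: -26 = −(13^1 · 2); the sign does not affect v_p). Step 3 — |x − y|_13 = 13^{-1} = 1/13.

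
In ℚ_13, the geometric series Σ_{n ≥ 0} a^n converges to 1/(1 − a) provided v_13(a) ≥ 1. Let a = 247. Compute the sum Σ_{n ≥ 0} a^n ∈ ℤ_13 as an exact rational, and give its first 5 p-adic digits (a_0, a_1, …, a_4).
Σ a^n = 1/(1 − a) = -1/246;  first 5 digits = (1, 6, 11, 9, 5)

v_13(a) = 1 ≥ 1, so the series converges in ℤ_13 to 1/(1 − a) = 1/(1 − 247) = -1/246. Expand this rational in ℤ_13: compute digits iteratively via d_i = x_i mod 13, x_{i+1} = (x_i − d_i)/13. The first 5 digits are (1, 6, 11, 9, 5).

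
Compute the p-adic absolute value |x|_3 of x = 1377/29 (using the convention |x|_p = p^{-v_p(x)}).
|1377/29|_3 = 1/81

Step 1 — compute v_3(x) by factoring powers of 3 out of the numerator and denominator: v_3(1377/29) = 4. Step 2 — apply |x|_p = p^{-v_p(x)} = 3^{-4} = 1/81.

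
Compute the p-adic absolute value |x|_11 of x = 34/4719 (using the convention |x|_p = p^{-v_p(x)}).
|34/4719|_11 = 121

Step 1 — compute v_11(x) by factoring powers of 11 out of the numerator and denominator: v_11(34/4719) = -2. Step 2 — apply |x|_p = p^{-v_p(x)} = 11^{2} = 121.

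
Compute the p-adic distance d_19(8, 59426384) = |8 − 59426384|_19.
d_19(8, 59426384) = 1/2476099

Step 1 — x − y = 8 − 59426384 = -59426376. Step 2 — v_19(-59426376) = 5 (factor: -59426376 = −(19^5 · 24); the sign does not affect v_p). Step 3 — |x − y|_19 = 19^{-5} = 1/2476099.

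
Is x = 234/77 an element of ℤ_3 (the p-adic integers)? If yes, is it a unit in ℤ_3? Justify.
x ∈ ℤ_3 but not a unit; v_3(x) = 2 > 0

ℤ_3 = {x ∈ ℚ_3 : v_3(x) ≥ 0} and ℤ_3^× = {x ∈ ℤ_3 : v_3(x) = 0}. Here v_3(234/77) = v_3(num) − v_3(den) = 2; compare against these criteria.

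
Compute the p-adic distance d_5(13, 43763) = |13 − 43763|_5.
d_5(13, 43763) = 1/3125

Step 1 — x − y = 13 − 43763 = -43750. Step 2 — v_5(-43750) = 5 (factor: -43750 = −(5^5 · 14); the sign does not affect v_p). Step 3 — |x − y|_5 = 5^{-5} = 1/3125.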